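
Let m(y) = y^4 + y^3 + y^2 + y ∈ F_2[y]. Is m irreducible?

Check for roots in F_2: m(0) = 0 → root; m(1) = 0 → root.
m(0) = 0, so (y) divides m(y); m is reducible.

No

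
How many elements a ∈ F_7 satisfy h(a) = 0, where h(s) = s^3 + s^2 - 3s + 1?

3

Evaluate at each of the 7 elements of F_7:
h(0) = 1; h(1) = 0 → root; h(2) = 0 → root; h(3) = 0 → root; h(4) = 6; h(5) = 3; h(6) = 4.
Roots: {1, 2, 3}.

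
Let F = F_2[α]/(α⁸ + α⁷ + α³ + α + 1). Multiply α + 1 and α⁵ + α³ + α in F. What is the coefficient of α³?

Multiply in F_2[α]: (α + 1)·(α⁵ + α³ + α) = α⁶ + α⁵ + α⁴ + α³ + α² + α.
Reduced: α⁶ + α⁵ + α⁴ + α³ + α² + α.

1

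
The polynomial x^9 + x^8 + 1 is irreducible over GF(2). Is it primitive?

No

Write f(x) = x^9 + x^8 + 1.
|GF(2^9)^×| = 2^9 − 1 = 511. Prime factorization: 511 = 7·73.
f is primitive ⇔ x has order 511 in GF(2)[x]/(f), i.e. x^(511/q) ≠ 1 for each prime q | 511.
x^(73) mod f = 1
x^(7) mod f = x^7.
Since x^(73) = 1, the order of x divides 73 < 511; not primitive.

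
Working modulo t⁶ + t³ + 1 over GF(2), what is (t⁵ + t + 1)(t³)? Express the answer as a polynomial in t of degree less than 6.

t^5 + t^4 + t^3 + t^2

Multiply in GF(2)[t]: (t⁵ + t + 1)·(t³) = t⁸ + t⁴ + t³.
Reduce using t⁶ ≡ t³ + 1 (mod t⁶ + t³ + 1).
Reduced: t⁵ + t⁴ + t³ + t².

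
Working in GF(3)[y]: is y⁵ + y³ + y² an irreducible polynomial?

Write h(y) = y⁵ + y³ + y².
Check for roots in GF(3): h(0) = 0 → root; h(1) = 0 → root; h(2) = 2.
h(0) = 0, so (y) divides h(y); h is reducible.

No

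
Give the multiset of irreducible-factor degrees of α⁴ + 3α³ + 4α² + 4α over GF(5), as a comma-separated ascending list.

Write g(α) = α⁴ + 3α³ + 4α² + 4α.
Roots in GF(5): g(0) = 0 → root; g(1) = 2; g(2) = 4; g(3) = 0 → root; g(4) = 3.
Linear factors from roots: (α), (α + 2).
Complete factorization: g(α) = (α)·(α + 2)·(α² + α + 2).
Factor degrees with multiplicity: 1 + 1 + 2 = 4.

1, 1, 2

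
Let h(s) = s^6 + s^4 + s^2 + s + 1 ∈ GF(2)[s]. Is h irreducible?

Check for roots in GF(2): h(0) = 1; h(1) = 1.
No roots, so no linear factors.
Monic irreducibles of degree 2 over GF(2): s^2 + s + 1.
None of them divide h (all give nonzero remainder).
Monic irreducibles of degree 3 over GF(2): s^3 + s + 1, s^3 + s^2 + 1.
None of them divide h (all give nonzero remainder).
No irreducible factor of degree ≤ 3 exists, so h is irreducible over GF(2).

Yes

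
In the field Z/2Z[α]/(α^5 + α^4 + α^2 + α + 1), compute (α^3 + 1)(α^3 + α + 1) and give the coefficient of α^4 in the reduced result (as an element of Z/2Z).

0

Multiply in Z/2Z[α]: (α^3 + 1)·(α^3 + α + 1) = α^6 + α^4 + α + 1.
Reduce using α^5 ≡ α^4 + α^2 + α + 1 (mod α^5 + α^4 + α^2 + α + 1).
Reduced: α^3 + α.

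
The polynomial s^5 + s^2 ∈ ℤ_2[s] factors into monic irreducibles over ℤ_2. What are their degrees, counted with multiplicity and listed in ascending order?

1, 1, 1, 2

Write g(s) = s^5 + s^2.
Roots in ℤ_2: g(0) = 0 → root; g(1) = 0 → root.
Linear factors from roots: (s), (s + 1).
Complete factorization: g(s) = (s + 1)·(s)^2·(s^2 + s + 1).
Factor degrees with multiplicity: 1 + 1 + 1 + 2 = 5.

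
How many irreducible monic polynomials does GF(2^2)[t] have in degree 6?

Gauss's count: N_{4}(6) = (1/6) Σ_{d|6} μ(6/d)·4^d.
Divisors of 6: 1, 2, 3, 6; μ(6/d) for each: 1, -1, -1, 1.
Σ = 4^1 − 4^2 − 4^3 + 4^6 = 4020.
N = 4020/6 = 670.

670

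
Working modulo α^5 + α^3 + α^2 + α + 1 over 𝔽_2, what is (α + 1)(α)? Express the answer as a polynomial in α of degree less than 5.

Multiply in 𝔽_2[α]: (α + 1)·(α) = α^2 + α.
Reduced: α^2 + α.

α^2 + α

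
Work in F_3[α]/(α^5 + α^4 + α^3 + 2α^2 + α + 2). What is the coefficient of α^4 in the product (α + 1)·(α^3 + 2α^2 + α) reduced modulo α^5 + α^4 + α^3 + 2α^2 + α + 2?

1

Multiply in F_3[α]: (α + 1)·(α^3 + 2α^2 + α) = α^4 + α.
Reduced: α^4 + α.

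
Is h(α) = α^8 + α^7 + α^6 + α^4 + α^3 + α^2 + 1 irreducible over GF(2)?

Check for roots in GF(2): h(0) = 1; h(1) = 1.
No roots, so no linear factors.
Monic irreducibles of degree 2 over GF(2): α^2 + α + 1.
None of them divide h (all give nonzero remainder).
Monic irreducibles of degree 3 over GF(2): α^3 + α + 1, α^3 + α^2 + 1.
None of them divide h (all give nonzero remainder).
Monic irreducibles of degree 4 over GF(2): α^4 + α + 1, α^4 + α^3 + 1, α^4 + α^3 + α^2 + α + 1.
None of them divide h (all give nonzero remainder).
No irreducible factor of degree ≤ 4 exists, so h is irreducible over GF(2).

Yes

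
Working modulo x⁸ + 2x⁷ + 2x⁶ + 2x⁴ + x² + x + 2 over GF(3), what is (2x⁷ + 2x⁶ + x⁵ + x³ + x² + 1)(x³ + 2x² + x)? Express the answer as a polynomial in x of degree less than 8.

Multiply in GF(3)[x]: (2x⁷ + 2x⁶ + x⁵ + x³ + x² + 1)·(x³ + 2x² + x) = 2x¹⁰ + x⁸ + x⁷ + 2x⁶ + 2x³ + 2x² + x.
Reduce using x⁸ ≡ x⁷ + x⁶ + x⁴ + 2x² + 2x + 1 (mod x⁸ + 2x⁷ + 2x⁶ + 2x⁴ + x² + x + 2).
Reduced: 2x⁷ + 2x⁵ + x³ + x + 2.

2x^7 + 2x^5 + x^3 + x + 2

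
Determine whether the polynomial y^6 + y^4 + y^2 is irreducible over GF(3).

No

Write m(y) = y^6 + y^4 + y^2.
Check for roots in GF(3): m(0) = 0 → root; m(1) = 0 → root; m(2) = 0 → root.
m(0) = 0, so (y) divides m(y); m is reducible.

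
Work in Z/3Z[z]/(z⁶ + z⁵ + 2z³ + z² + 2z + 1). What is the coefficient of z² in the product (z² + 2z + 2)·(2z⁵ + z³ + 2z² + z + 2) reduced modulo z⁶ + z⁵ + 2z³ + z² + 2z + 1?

2

Multiply in Z/3Z[z]: (z² + 2z + 2)·(2z⁵ + z³ + 2z² + z + 2) = 2z⁷ + z⁶ + 2z⁵ + z⁴ + z³ + 2z² + 1.
Reduce using z⁶ ≡ 2z⁵ + z³ + 2z² + z + 2 (mod z⁶ + z⁵ + 2z³ + z² + 2z + 1).
Reduced: z³ + 2z² + 2.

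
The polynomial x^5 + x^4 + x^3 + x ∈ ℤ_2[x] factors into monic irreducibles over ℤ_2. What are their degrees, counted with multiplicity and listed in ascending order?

1, 1, 3

Write h(x) = x^5 + x^4 + x^3 + x.
Roots in ℤ_2: h(0) = 0 → root; h(1) = 0 → root.
Linear factors from roots: (x), (x + 1).
Complete factorization: h(x) = (x)·(x + 1)·(x^3 + x + 1).
Factor degrees with multiplicity: 1 + 1 + 3 = 5.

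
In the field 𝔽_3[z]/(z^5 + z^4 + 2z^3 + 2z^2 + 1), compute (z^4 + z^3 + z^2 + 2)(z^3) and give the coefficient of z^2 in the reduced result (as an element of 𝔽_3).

Multiply in 𝔽_3[z]: (z^4 + z^3 + z^2 + 2)·(z^3) = z^7 + z^6 + z^5 + 2z^3.
Reduce using z^5 ≡ 2z^4 + z^3 + z^2 + 2 (mod z^5 + z^4 + 2z^3 + 2z^2 + 1).
Reduced: 2z^4 + z^3 + z^2 + 1.

1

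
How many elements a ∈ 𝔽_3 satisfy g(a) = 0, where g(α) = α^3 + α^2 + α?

Evaluate at each of the 3 elements of 𝔽_3:
g(0) = 0 → root; g(1) = 0 → root; g(2) = 2.
Roots: {0, 1}.

2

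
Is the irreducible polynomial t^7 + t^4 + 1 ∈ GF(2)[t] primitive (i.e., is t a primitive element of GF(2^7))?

Yes

Write f(t) = t^7 + t^4 + 1.
|GF(2^7)^×| = 2^7 − 1 = 127. Prime factorization: 127 = 127.
f is primitive ⇔ t has order 127 in GF(2)[t]/(f), i.e. t^(127/q) ≠ 1 for each prime q | 127.
t^(1) mod f = t.
None equal 1, so t has full order 127; f is primitive.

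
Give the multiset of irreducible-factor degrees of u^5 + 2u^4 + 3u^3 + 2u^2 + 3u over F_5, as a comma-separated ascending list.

Write f(u) = u^5 + 2u^4 + 3u^3 + 2u^2 + 3u.
Roots in F_5: f(0) = 0 → root; f(1) = 1; f(2) = 2; f(3) = 3; f(4) = 2.
Linear factors from roots: (u).
Complete factorization: f(u) = (u)·(u^2 + 3u + 4)·(u^2 + 4u + 2).
Factor degrees with multiplicity: 1 + 2 + 2 = 5.

1, 2, 2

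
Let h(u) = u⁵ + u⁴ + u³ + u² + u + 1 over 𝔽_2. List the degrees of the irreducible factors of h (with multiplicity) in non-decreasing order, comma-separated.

1, 2, 2

Roots in 𝔽_2: h(0) = 1; h(1) = 0 → root.
Linear factors from roots: (u + 1).
Complete factorization: h(u) = (u + 1)·(u² + u + 1)^2.
Factor degrees with multiplicity: 1 + 2 + 2 = 5.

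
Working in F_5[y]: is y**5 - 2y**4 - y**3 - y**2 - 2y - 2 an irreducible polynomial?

Write f(y) = y**5 - 2y**4 - y**3 - y**2 - 2y - 2.
Check for roots in F_5: f(0) = 3; f(1) = 3; f(2) = 2; f(3) = 2; f(4) = 2.
No roots, so no linear factors.
Degree-2 irreducible divisors: test the 10 monic irreducibles of degree 2 over GF(5).
None of them divide f (all give nonzero remainder).
No irreducible factor of degree ≤ 2 exists, so f is irreducible over GF(5).

Yes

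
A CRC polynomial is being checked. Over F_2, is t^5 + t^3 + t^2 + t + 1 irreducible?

Yes

Write f(t) = t^5 + t^3 + t^2 + t + 1.
Check for roots in F_2: f(0) = 1; f(1) = 1.
No roots, so no linear factors.
Monic irreducibles of degree 2 over GF(2): t^2 + t + 1.
None of them divide f (all give nonzero remainder).
No irreducible factor of degree ≤ 2 exists, so f is irreducible over GF(2).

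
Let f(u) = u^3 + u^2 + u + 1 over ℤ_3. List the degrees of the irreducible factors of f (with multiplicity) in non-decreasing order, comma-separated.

1, 2

Roots in ℤ_3: f(0) = 1; f(1) = 1; f(2) = 0 → root.
Linear factors from roots: (u + 1).
Complete factorization: f(u) = (u + 1)·(u^2 + 1).
Factor degrees with multiplicity: 1 + 2 = 3.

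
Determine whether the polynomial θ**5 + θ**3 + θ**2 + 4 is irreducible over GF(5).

Write m(θ) = θ**5 + θ**3 + θ**2 + 4.
Check for roots in GF(5): m(0) = 4; m(1) = 2; m(2) = 3; m(3) = 3; m(4) = 3.
No roots, so no linear factors.
Degree-2 irreducible divisors: test the 10 monic irreducibles of degree 2 over GF(5).
None of them divide m (all give nonzero remainder).
No irreducible factor of degree ≤ 2 exists, so m is irreducible over GF(5).

Yes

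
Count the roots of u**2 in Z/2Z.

1

Write g(u) = u**2.
Evaluate at each of the 2 elements of Z/2Z:
g(0) = 0 → root; g(1) = 1.
Roots: {0}.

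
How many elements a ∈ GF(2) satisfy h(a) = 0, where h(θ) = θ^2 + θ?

2

Evaluate at each of the 2 elements of GF(2):
h(0) = 0 → root; h(1) = 0 → root.
Roots: {0, 1}.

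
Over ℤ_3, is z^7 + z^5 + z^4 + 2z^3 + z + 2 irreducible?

Write h(z) = z^7 + z^5 + z^4 + 2z^3 + z + 2.
Check for roots in ℤ_3: h(0) = 2; h(1) = 2; h(2) = 1.
No roots, so no linear factors.
Monic irreducibles of degree 2 over GF(3): z^2 + 1, z^2 + z + 2, z^2 + 2z + 2.
None of them divide h (all give nonzero remainder).
Degree-3 irreducible divisors: test the 8 monic irreducibles of degree 3 over GF(3).
None of them divide h (all give nonzero remainder).
No irreducible factor of degree ≤ 3 exists, so h is irreducible over GF(3).

Yes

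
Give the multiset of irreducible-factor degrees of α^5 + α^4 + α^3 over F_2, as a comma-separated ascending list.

1, 1, 1, 2

Write g(α) = α^5 + α^4 + α^3.
Roots in F_2: g(0) = 0 → root; g(1) = 1.
Linear factors from roots: (α).
Complete factorization: g(α) = (α)^3·(α^2 + α + 1).
Factor degrees with multiplicity: 1 + 1 + 1 + 2 = 5.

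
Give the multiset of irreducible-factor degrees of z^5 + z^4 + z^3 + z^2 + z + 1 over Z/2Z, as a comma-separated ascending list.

1, 2, 2

Write h(z) = z^5 + z^4 + z^3 + z^2 + z + 1.
Roots in Z/2Z: h(0) = 1; h(1) = 0 → root.
Linear factors from roots: (z + 1).
Complete factorization: h(z) = (z + 1)·(z^2 + z + 1)^2.
Factor degrees with multiplicity: 1 + 2 + 2 = 5.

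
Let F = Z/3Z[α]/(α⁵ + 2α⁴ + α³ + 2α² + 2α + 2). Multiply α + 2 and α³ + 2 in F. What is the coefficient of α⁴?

Multiply in Z/3Z[α]: (α + 2)·(α³ + 2) = α⁴ + 2α³ + 2α + 1.
Reduced: α⁴ + 2α³ + 2α + 1.

1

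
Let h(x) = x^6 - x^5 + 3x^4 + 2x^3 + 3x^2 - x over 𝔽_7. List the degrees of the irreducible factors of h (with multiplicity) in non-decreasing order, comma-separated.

Linear factors from roots: (x), (x - 1), (x + 1).
Complete factorization: h(x) = (x)·(x + 1)·(x - 1)·(x^3 - x^2 - 3x + 1).
Factor degrees with multiplicity: 1 + 1 + 1 + 3 = 6.

1, 1, 1, 3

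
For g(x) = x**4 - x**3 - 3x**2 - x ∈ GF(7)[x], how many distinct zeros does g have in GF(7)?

Evaluate at each of the 7 elements of GF(7):
g(0) = 0 → root; g(1) = 3; g(2) = 1; g(3) = 3; g(4) = 0 → root; g(5) = 0 → root; g(6) = 0 → root.
Roots: {0, 4, 5, 6}.

4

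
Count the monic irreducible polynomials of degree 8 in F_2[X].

The number of monic irreducibles of degree 8 over GF(2) is (1/8)·Σ_{d∣8} μ(8/d) 2^d.
Divisors of 8: 1, 2, 4, 8; μ(8/d) for each: 0, 0, -1, 1.
Σ = − 2^4 + 2^8 = 240.
N = 240/8 = 30.

30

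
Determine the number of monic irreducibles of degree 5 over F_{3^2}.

11808

x^(9^5) − x is the product of all monic irreducibles of degree dividing 5; Möbius inversion gives N = (1/5) Σ μ(5/d)·9^d.
Divisors of 5: 1, 5; μ(5/d) for each: -1, 1.
Σ = − 9^1 + 9^5 = 59040.
N = 59040/5 = 11808.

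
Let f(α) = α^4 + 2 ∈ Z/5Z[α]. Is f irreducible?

Check for roots in Z/5Z: f(0) = 2; f(1) = 3; f(2) = 3; f(3) = 3; f(4) = 3.
No roots, so no linear factors.
Degree-2 irreducible divisors: test the 10 monic irreducibles of degree 2 over GF(5).
None of them divide f (all give nonzero remainder).
No irreducible factor of degree ≤ 2 exists, so f is irreducible over GF(5).

Yes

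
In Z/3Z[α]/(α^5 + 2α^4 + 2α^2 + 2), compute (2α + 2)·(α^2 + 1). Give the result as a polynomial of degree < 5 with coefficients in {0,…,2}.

2α^3 + 2α^2 + 2α + 2

Multiply in Z/3Z[α]: (2α + 2)·(α^2 + 1) = 2α^3 + 2α^2 + 2α + 2.
Reduced: 2α^3 + 2α^2 + 2α + 2.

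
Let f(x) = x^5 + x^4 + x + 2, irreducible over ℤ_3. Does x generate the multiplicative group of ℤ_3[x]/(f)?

No

|GF(3^5)^×| = 3^5 − 1 = 242. Prime factorization: 242 = 2·11^2.
f is primitive ⇔ x has order 242 in GF(3)[x]/(f), i.e. x^(242/q) ≠ 1 for each prime q | 242.
x^(121) mod f = 1
x^(22) mod f = x^4 + 2x^3 + x + 1.
Since x^(121) = 1, the order of x divides 121 < 242; not primitive.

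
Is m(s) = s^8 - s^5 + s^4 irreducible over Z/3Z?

No

Check for roots in Z/3Z: m(0) = 0 → root; m(1) = 1; m(2) = 0 → root.
m(0) = 0, so (s) divides m(s); m is reducible.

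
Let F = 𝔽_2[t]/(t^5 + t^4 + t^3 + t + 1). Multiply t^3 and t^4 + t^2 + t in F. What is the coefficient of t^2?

0

Multiply in 𝔽_2[t]: (t^3)·(t^4 + t^2 + t) = t^7 + t^5 + t^4.
Reduce using t^5 ≡ t^4 + t^3 + t + 1 (mod t^5 + t^4 + t^3 + t + 1).
Reduced: t^4 + 1.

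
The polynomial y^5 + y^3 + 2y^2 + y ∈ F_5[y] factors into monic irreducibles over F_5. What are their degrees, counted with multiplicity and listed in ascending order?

Write h(y) = y^5 + y^3 + 2y^2 + y.
Roots in F_5: h(0) = 0 → root; h(1) = 0 → root; h(2) = 0 → root; h(3) = 1; h(4) = 4.
Linear factors from roots: (y), (y - 1), (y - 2).
Complete factorization: h(y) = (y)·(y - 2)·(y - 1)·(y^2 - 2y - 2).
Factor degrees with multiplicity: 1 + 1 + 1 + 2 = 5.

1, 1, 1, 2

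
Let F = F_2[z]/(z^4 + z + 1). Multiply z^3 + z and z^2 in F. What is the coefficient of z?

1

Multiply in F_2[z]: (z^3 + z)·(z^2) = z^5 + z^3.
Reduce using z^4 ≡ z + 1 (mod z^4 + z + 1).
Reduced: z^3 + z^2 + z.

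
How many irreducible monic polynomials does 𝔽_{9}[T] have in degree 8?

Gauss's count: N_{9}(8) = (1/8) Σ_{d|8} μ(8/d)·9^d.
Divisors of 8: 1, 2, 4, 8; μ(8/d) for each: 0, 0, -1, 1.
Σ = − 9^4 + 9^8 = 43040160.
N = 43040160/8 = 5380020.

5380020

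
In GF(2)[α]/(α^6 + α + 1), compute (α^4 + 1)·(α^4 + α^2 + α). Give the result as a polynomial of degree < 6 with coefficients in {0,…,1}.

Multiply in GF(2)[α]: (α^4 + 1)·(α^4 + α^2 + α) = α^8 + α^6 + α^5 + α^4 + α^2 + α.
Reduce using α^6 ≡ α + 1 (mod α^6 + α + 1).
Reduced: α^5 + α^4 + α^3 + 1.

α^5 + α^4 + α^3 + 1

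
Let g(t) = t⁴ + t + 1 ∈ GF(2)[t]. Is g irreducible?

Yes

Check for roots in GF(2): g(0) = 1; g(1) = 1.
No roots, so no linear factors.
Monic irreducibles of degree 2 over GF(2): t² + t + 1.
None of them divide g (all give nonzero remainder).
No irreducible factor of degree ≤ 2 exists, so g is irreducible over GF(2).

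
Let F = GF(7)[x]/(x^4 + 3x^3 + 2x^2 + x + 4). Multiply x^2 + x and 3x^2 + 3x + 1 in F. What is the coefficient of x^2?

Multiply in GF(7)[x]: (x^2 + x)·(3x^2 + 3x + 1) = 3x^4 + 6x^3 + 4x^2 + x.
Reduce using x^4 ≡ 4x^3 + 5x^2 + 6x + 3 (mod x^4 + 3x^3 + 2x^2 + x + 4).
Reduced: 4x^3 + 5x^2 + 5x + 2.

5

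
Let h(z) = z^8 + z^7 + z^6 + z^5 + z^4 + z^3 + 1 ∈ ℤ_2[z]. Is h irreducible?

Check for roots in ℤ_2: h(0) = 1; h(1) = 1.
No roots, so no linear factors.
Monic irreducibles of degree 2 over GF(2): z^2 + z + 1.
None of them divide h (all give nonzero remainder).
Monic irreducibles of degree 3 over GF(2): z^3 + z + 1, z^3 + z^2 + 1.
None of them divide h (all give nonzero remainder).
Monic irreducibles of degree 4 over GF(2): z^4 + z + 1, z^4 + z^3 + 1, z^4 + z^3 + z^2 + z + 1.
None of them divide h (all give nonzero remainder).
No irreducible factor of degree ≤ 4 exists, so h is irreducible over GF(2).

Yes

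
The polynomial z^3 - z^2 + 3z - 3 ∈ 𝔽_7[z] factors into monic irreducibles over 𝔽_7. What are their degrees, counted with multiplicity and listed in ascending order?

1, 1, 1

Write g(z) = z^3 - z^2 + 3z - 3.
Linear factors from roots: (z - 1), (z - 2), (z + 2).
Complete factorization: g(z) = (z + 2)·(z - 2)·(z - 1).
Factor degrees with multiplicity: 1 + 1 + 1 = 3.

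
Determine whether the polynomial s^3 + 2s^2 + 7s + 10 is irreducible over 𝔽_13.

Yes

Write m(s) = s^3 + 2s^2 + 7s + 10.
Check each element of 𝔽_13 for a root: m(0)=10, m(1)=7, m(2)=1, m(3)=11, m(4)=4, m(5)=12, m(6)=2, m(7)=6, m(8)=4, m(9)=2, m(10)=6, m(11)=9, m(12)=4.
No roots. A degree-3 polynomial over a field with no linear factor is irreducible.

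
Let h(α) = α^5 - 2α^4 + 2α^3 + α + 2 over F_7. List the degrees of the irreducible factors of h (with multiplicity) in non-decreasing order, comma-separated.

1, 2, 2

Linear factors from roots: (α - 3).
Complete factorization: h(α) = (α - 3)·(α^2 + 1)·(α^2 + α - 3).
Factor degrees with multiplicity: 1 + 2 + 2 = 5.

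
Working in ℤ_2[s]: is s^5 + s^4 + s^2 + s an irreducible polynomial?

No

Write f(s) = s^5 + s^4 + s^2 + s.
Check for roots in ℤ_2: f(0) = 0 → root; f(1) = 0 → root.
f(0) = 0, so (s) divides f(s); f is reducible.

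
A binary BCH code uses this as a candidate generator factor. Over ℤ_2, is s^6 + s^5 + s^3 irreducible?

Write g(s) = s^6 + s^5 + s^3.
Check for roots in ℤ_2: g(0) = 0 → root; g(1) = 1.
g(0) = 0, so (s) divides g(s); g is reducible.

No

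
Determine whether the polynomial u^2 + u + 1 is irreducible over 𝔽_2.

Yes

Write h(u) = u^2 + u + 1.
Check for roots in 𝔽_2: h(0) = 1; h(1) = 1.
No roots. A degree-2 polynomial over a field with no linear factor is irreducible.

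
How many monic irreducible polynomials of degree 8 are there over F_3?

810

The number of monic irreducibles of degree 8 over GF(3) is (1/8)·Σ_{d∣8} μ(8/d) 3^d.
Divisors of 8: 1, 2, 4, 8; μ(8/d) for each: 0, 0, -1, 1.
Σ = − 3^4 + 3^8 = 6480.
N = 6480/8 = 810.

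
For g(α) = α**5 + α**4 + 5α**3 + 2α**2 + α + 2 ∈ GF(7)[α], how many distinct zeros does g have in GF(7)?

1

Evaluate at each of the 7 elements of GF(7):
g(0) = 2; g(1) = 5; g(2) = 2; g(3) = 6; g(4) = 0 → root; g(5) = 1; g(6) = 5.
Roots: {4}.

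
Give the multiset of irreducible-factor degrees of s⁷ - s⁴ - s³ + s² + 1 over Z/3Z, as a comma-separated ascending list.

Write g(s) = s⁷ - s⁴ - s³ + s² + 1.
Roots in Z/3Z: g(0) = 1; g(1) = 1; g(2) = 1.
Complete factorization: g(s) = (s⁷ - s⁴ - s³ + s² + 1).
Factor degrees with multiplicity: 7 = 7.

7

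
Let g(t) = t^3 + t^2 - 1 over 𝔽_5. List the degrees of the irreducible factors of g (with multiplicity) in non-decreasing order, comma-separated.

1, 2

Roots in 𝔽_5: g(0) = 4; g(1) = 1; g(2) = 1; g(3) = 0 → root; g(4) = 4.
Linear factors from roots: (t + 2).
Complete factorization: g(t) = (t + 2)·(t^2 - t + 2).
Factor degrees with multiplicity: 1 + 2 = 3.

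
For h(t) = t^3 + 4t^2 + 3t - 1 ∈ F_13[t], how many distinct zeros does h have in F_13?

Evaluate at each of the 13 elements of F_13:
h(0) = 12; h(1) = 7; h(2) = 3; h(3) = 6; h(4) = 9; h(5) = 5; h(6) = 0 → root; h(7) = 0 → root; h(8) = 11; h(9) = 0 → root; h(10) = 12; h(11) = 1; h(12) = 12.
Roots: {6, 7, 9}.

3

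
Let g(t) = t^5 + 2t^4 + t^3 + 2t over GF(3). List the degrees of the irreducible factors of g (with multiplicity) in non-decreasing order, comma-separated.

Roots in GF(3): g(0) = 0 → root; g(1) = 0 → root; g(2) = 1.
Linear factors from roots: (t), (t + 2).
Complete factorization: g(t) = (t)·(t + 2)^2·(t^2 + t + 2).
Factor degrees with multiplicity: 1 + 1 + 1 + 2 = 5.

1, 1, 1, 2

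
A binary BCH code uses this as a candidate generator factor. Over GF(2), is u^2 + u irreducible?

Write P(u) = u^2 + u.
Check for roots in GF(2): P(0) = 0 → root; P(1) = 0 → root.
P(0) = 0, so (u) divides P(u); P is reducible.

No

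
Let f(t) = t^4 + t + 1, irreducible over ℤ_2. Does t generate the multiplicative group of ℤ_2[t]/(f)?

Yes

|GF(2^4)^×| = 2^4 − 1 = 15. Prime factorization: 15 = 3·5.
f is primitive ⇔ t has order 15 in GF(2)[t]/(f), i.e. t^(15/q) ≠ 1 for each prime q | 15.
t^(5) mod f = t^2 + t.
t^(3) mod f = t^3.
None equal 1, so t has full order 15; f is primitive.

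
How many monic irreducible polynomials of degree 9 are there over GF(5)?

217000

By the necklace-counting formula, N_5(9) = (1/9) Σ_{d|9} μ(9/d)·5^d.
Divisors of 9: 1, 3, 9; μ(9/d) for each: 0, -1, 1.
Σ = − 5^3 + 5^9 = 1953000.
N = 1953000/9 = 217000.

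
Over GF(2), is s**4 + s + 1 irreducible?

Write h(s) = s**4 + s + 1.
Check for roots in GF(2): h(0) = 1; h(1) = 1.
No roots, so no linear factors.
Monic irreducibles of degree 2 over GF(2): s**2 + s + 1.
None of them divide h (all give nonzero remainder).
No irreducible factor of degree ≤ 2 exists, so h is irreducible over GF(2).

Yes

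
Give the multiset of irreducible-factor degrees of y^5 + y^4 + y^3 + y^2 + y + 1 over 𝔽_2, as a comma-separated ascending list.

Write h(y) = y^5 + y^4 + y^3 + y^2 + y + 1.
Roots in 𝔽_2: h(0) = 1; h(1) = 0 → root.
Linear factors from roots: (y + 1).
Complete factorization: h(y) = (y + 1)·(y^2 + y + 1)^2.
Factor degrees with multiplicity: 1 + 2 + 2 = 5.

1, 2, 2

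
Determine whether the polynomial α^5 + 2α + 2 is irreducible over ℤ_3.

Yes

Write P(α) = α^5 + 2α + 2.
Check for roots in ℤ_3: P(0) = 2; P(1) = 2; P(2) = 2.
No roots, so no linear factors.
Monic irreducibles of degree 2 over GF(3): α^2 + 1, α^2 + α + 2, α^2 + 2α + 2.
None of them divide P (all give nonzero remainder).
No irreducible factor of degree ≤ 2 exists, so P is irreducible over GF(3).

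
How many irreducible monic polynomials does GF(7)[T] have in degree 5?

By the necklace-counting formula, N_7(5) = (1/5) Σ_{d|5} μ(5/d)·7^d.
Divisors of 5: 1, 5; μ(5/d) for each: -1, 1.
Σ = − 7^1 + 7^5 = 16800.
N = 16800/5 = 3360.

3360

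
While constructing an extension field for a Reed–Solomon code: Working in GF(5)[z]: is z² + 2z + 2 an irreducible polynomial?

Write g(z) = z² + 2z + 2.
Check for roots in GF(5): g(0) = 2; g(1) = 0 → root; g(2) = 0 → root; g(3) = 2; g(4) = 1.
g(1) = 0, so (z − 1) divides g(z); g is reducible.

No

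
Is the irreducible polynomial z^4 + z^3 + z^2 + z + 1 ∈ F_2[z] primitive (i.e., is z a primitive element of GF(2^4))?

Write f(z) = z^4 + z^3 + z^2 + z + 1.
|GF(2^4)^×| = 2^4 − 1 = 15. Prime factorization: 15 = 3·5.
f is primitive ⇔ z has order 15 in GF(2)[z]/(f), i.e. z^(15/q) ≠ 1 for each prime q | 15.
z^(5) mod f = 1
z^(3) mod f = z^3.
Since z^(5) = 1, the order of z divides 5 < 15; not primitive.

No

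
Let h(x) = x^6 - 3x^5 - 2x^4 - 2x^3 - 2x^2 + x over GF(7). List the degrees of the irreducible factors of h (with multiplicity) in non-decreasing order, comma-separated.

Linear factors from roots: (x), (x - 1), (x - 3).
Complete factorization: h(x) = (x)·(x - 3)·(x - 1)·(x^3 + x^2 - x - 2).
Factor degrees with multiplicity: 1 + 1 + 1 + 3 = 6.

1, 1, 1, 3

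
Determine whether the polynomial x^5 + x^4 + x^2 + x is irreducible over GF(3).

Write g(x) = x^5 + x^4 + x^2 + x.
Check for roots in GF(3): g(0) = 0 → root; g(1) = 1; g(2) = 0 → root.
g(0) = 0, so (x) divides g(x); g is reducible.

No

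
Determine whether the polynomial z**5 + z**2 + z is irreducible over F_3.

No

Write P(z) = z**5 + z**2 + z.
Check for roots in F_3: P(0) = 0 → root; P(1) = 0 → root; P(2) = 2.
P(0) = 0, so (z) divides P(z); P is reducible.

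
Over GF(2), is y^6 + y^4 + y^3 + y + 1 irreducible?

Write m(y) = y^6 + y^4 + y^3 + y + 1.
Check for roots in GF(2): m(0) = 1; m(1) = 1.
No roots, so no linear factors.
Monic irreducibles of degree 2 over GF(2): y^2 + y + 1.
None of them divide m (all give nonzero remainder).
Monic irreducibles of degree 3 over GF(2): y^3 + y + 1, y^3 + y^2 + 1.
None of them divide m (all give nonzero remainder).
No irreducible factor of degree ≤ 3 exists, so m is irreducible over GF(2).

Yes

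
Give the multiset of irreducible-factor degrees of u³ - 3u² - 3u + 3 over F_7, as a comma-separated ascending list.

Write h(u) = u³ - 3u² - 3u + 3.
Linear factors from roots: (u - 2), (u + 3).
Complete factorization: h(u) = (u - 2)·(u + 3)^2.
Factor degrees with multiplicity: 1 + 1 + 1 = 3.

1, 1, 1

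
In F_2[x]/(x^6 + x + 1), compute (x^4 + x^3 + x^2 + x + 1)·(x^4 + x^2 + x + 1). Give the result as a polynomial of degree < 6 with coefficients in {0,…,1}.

x^5 + x^2 + x + 1

Multiply in F_2[x]: (x^4 + x^3 + x^2 + x + 1)·(x^4 + x^2 + x + 1) = x^8 + x^7 + x^5 + x^3 + x^2 + 1.
Reduce using x^6 ≡ x + 1 (mod x^6 + x + 1).
Reduced: x^5 + x^2 + x + 1.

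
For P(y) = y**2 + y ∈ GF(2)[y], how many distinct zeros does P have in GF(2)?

2

Evaluate at each of the 2 elements of GF(2):
P(0) = 0 → root; P(1) = 0 → root.
Roots: {0, 1}.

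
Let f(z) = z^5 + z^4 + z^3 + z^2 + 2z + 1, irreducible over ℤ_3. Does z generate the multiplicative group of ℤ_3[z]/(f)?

|GF(3^5)^×| = 3^5 − 1 = 242. Prime factorization: 242 = 2·11^2.
f is primitive ⇔ z has order 242 in GF(3)[z]/(f), i.e. z^(242/q) ≠ 1 for each prime q | 242.
z^(121) mod f = 2.
z^(22) mod f = z^4 + z^2 + z + 2.
None equal 1, so z has full order 242; f is primitive.

Yes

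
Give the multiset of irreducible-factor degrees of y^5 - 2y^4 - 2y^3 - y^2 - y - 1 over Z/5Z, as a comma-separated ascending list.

Write f(y) = y^5 - 2y^4 - 2y^3 - y^2 - y - 1.
Roots in Z/5Z: f(0) = 4; f(1) = 4; f(2) = 2; f(3) = 4; f(4) = 3.
Complete factorization: f(y) = (y^5 - 2y^4 - 2y^3 - y^2 - y - 1).
Factor degrees with multiplicity: 5 = 5.

5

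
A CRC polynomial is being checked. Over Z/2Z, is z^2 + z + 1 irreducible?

Yes

Write m(z) = z^2 + z + 1.
Check for roots in Z/2Z: m(0) = 1; m(1) = 1.
No roots. A degree-2 polynomial over a field with no linear factor is irreducible.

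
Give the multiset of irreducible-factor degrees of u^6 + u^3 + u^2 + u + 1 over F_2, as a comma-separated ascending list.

Write f(u) = u^6 + u^3 + u^2 + u + 1.
Roots in F_2: f(0) = 1; f(1) = 1.
Complete factorization: f(u) = (u^2 + u + 1)·(u^4 + u^3 + 1).
Factor degrees with multiplicity: 2 + 4 = 6.

2, 4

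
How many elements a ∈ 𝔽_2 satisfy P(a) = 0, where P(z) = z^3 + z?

Evaluate at each of the 2 elements of 𝔽_2:
P(0) = 0 → root; P(1) = 0 → root.
Roots: {0, 1}.

2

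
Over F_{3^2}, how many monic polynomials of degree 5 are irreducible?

By the necklace-counting formula, N_9(5) = (1/5) Σ_{d|5} μ(5/d)·9^d.
Divisors of 5: 1, 5; μ(5/d) for each: -1, 1.
Σ = − 9^1 + 9^5 = 59040.
N = 59040/5 = 11808.

11808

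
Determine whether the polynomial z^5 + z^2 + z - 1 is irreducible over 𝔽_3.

Yes

Write f(z) = z^5 + z^2 + z - 1.
Check for roots in 𝔽_3: f(0) = 2; f(1) = 2; f(2) = 1.
No roots, so no linear factors.
Monic irreducibles of degree 2 over GF(3): z^2 + 1, z^2 + z - 1, z^2 - z - 1.
None of them divide f (all give nonzero remainder).
No irreducible factor of degree ≤ 2 exists, so f is irreducible over GF(3).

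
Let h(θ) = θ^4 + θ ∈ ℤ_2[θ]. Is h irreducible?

Check for roots in ℤ_2: h(0) = 0 → root; h(1) = 0 → root.
h(0) = 0, so (θ) divides h(θ); h is reducible.

No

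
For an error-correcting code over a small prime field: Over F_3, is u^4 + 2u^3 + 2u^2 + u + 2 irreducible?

Yes

Write m(u) = u^4 + 2u^3 + 2u^2 + u + 2.
Check for roots in F_3: m(0) = 2; m(1) = 2; m(2) = 2.
No roots, so no linear factors.
Monic irreducibles of degree 2 over GF(3): u^2 + 1, u^2 + u + 2, u^2 + 2u + 2.
None of them divide m (all give nonzero remainder).
No irreducible factor of degree ≤ 2 exists, so m is irreducible over GF(3).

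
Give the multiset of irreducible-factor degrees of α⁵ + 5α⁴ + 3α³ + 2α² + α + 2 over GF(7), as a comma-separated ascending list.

1, 1, 3

Write g(α) = α⁵ + 5α⁴ + 3α³ + 2α² + α + 2.
Linear factors from roots: (α + 6), (α + 3).
Complete factorization: g(α) = (α + 3)·(α + 6)·(α³ + 3α² + 4).
Factor degrees with multiplicity: 1 + 1 + 3 = 5.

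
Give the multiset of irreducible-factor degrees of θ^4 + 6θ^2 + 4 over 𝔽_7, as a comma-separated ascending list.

2, 2

Write g(θ) = θ^4 + 6θ^2 + 4.
Complete factorization: g(θ) = (θ^2 + 2θ + 5)·(θ^2 + 5θ + 5).
Factor degrees with multiplicity: 2 + 2 = 4.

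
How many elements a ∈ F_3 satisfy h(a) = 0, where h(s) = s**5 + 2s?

Evaluate at each of the 3 elements of F_3:
h(0) = 0 → root; h(1) = 0 → root; h(2) = 0 → root.
Roots: {0, 1, 2}.

3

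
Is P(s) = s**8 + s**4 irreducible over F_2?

Check for roots in F_2: P(0) = 0 → root; P(1) = 0 → root.
P(0) = 0, so (s) divides P(s); P is reducible.

No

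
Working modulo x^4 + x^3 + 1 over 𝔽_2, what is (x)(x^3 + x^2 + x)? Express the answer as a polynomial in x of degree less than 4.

Multiply in 𝔽_2[x]: (x)·(x^3 + x^2 + x) = x^4 + x^3 + x^2.
Reduce using x^4 ≡ x^3 + 1 (mod x^4 + x^3 + 1).
Reduced: x^2 + 1.

x^2 + 1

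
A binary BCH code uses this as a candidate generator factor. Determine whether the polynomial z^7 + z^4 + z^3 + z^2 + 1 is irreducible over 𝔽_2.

Write f(z) = z^7 + z^4 + z^3 + z^2 + 1.
Check for roots in 𝔽_2: f(0) = 1; f(1) = 1.
No roots, so no linear factors.
Monic irreducibles of degree 2 over GF(2): z^2 + z + 1.
None of them divide f (all give nonzero remainder).
Monic irreducibles of degree 3 over GF(2): z^3 + z + 1, z^3 + z^2 + 1.
None of them divide f (all give nonzero remainder).
No irreducible factor of degree ≤ 3 exists, so f is irreducible over GF(2).

Yes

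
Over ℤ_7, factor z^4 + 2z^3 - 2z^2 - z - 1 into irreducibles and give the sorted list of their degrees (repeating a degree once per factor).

Write f(z) = z^4 + 2z^3 - 2z^2 - z - 1.
Linear factors from roots: (z - 2), (z + 2).
Complete factorization: f(z) = (z + 2)·(z - 2)·(z^2 + 2z + 2).
Factor degrees with multiplicity: 1 + 1 + 2 = 4.

1, 1, 2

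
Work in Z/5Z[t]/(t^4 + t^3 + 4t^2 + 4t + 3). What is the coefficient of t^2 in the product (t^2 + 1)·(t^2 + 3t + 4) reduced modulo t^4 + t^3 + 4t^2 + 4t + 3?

1

Multiply in Z/5Z[t]: (t^2 + 1)·(t^2 + 3t + 4) = t^4 + 3t^3 + 3t + 4.
Reduce using t^4 ≡ 4t^3 + t^2 + t + 2 (mod t^4 + t^3 + 4t^2 + 4t + 3).
Reduced: 2t^3 + t^2 + 4t + 1.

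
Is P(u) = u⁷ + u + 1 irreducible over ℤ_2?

Yes

Check for roots in ℤ_2: P(0) = 1; P(1) = 1.
No roots, so no linear factors.
Monic irreducibles of degree 2 over GF(2): u² + u + 1.
None of them divide P (all give nonzero remainder).
Monic irreducibles of degree 3 over GF(2): u³ + u + 1, u³ + u² + 1.
None of them divide P (all give nonzero remainder).
No irreducible factor of degree ≤ 3 exists, so P is irreducible over GF(2).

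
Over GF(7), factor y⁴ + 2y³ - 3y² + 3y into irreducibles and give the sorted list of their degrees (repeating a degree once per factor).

1, 1, 2

Write f(y) = y⁴ + 2y³ - 3y² + 3y.
Linear factors from roots: (y), (y + 1).
Complete factorization: f(y) = (y)·(y + 1)·(y² + y + 3).
Factor degrees with multiplicity: 1 + 1 + 2 = 4.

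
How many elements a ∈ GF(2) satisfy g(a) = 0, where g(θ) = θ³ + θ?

Evaluate at each of the 2 elements of GF(2):
g(0) = 0 → root; g(1) = 0 → root.
Roots: {0, 1}.

2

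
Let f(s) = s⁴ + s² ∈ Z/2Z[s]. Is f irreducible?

No

Check for roots in Z/2Z: f(0) = 0 → root; f(1) = 0 → root.
f(0) = 0, so (s) divides f(s); f is reducible.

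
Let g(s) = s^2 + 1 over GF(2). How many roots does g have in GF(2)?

Evaluate at each of the 2 elements of GF(2):
g(0) = 1; g(1) = 0 → root.
Roots: {1}.

1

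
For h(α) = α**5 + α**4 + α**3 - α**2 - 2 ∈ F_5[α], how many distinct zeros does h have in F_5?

Evaluate at each of the 5 elements of F_5:
h(0) = 3; h(1) = 0 → root; h(2) = 0 → root; h(3) = 0 → root; h(4) = 1.
Roots: {1, 2, 3}.

3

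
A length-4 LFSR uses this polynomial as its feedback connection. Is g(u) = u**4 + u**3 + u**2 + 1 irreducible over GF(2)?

No

Check for roots in GF(2): g(0) = 1; g(1) = 0 → root.
g(1) = 0, so (u − 1) divides g(u); g is reducible.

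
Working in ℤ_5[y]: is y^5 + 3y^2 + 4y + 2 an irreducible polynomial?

No

Write f(y) = y^5 + 3y^2 + 4y + 2.
Check for roots in ℤ_5: f(0) = 2; f(1) = 0 → root; f(2) = 4; f(3) = 4; f(4) = 0 → root.
f(1) = 0, so (y − 1) divides f(y); f is reducible.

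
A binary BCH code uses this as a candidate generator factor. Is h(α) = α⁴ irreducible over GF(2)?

Check for roots in GF(2): h(0) = 0 → root; h(1) = 1.
h(0) = 0, so (α) divides h(α); h is reducible.

No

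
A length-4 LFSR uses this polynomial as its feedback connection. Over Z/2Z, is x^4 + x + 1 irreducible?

Yes

Write g(x) = x^4 + x + 1.
Check for roots in Z/2Z: g(0) = 1; g(1) = 1.
No roots, so no linear factors.
Monic irreducibles of degree 2 over GF(2): x^2 + x + 1.
None of them divide g (all give nonzero remainder).
No irreducible factor of degree ≤ 2 exists, so g is irreducible over GF(2).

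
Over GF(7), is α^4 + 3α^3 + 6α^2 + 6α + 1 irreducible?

Write f(α) = α^4 + 3α^3 + 6α^2 + 6α + 1.
Check for roots in GF(7): f(0) = 1; f(1) = 3; f(2) = 0 → root; f(3) = 4; f(4) = 2; f(5) = 5; f(6) = 6.
f(2) = 0, so (α − 2) divides f(α); f is reducible.

No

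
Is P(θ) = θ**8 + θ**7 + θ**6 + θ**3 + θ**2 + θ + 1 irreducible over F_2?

Check for roots in F_2: P(0) = 1; P(1) = 1.
No roots, so no linear factors.
Monic irreducibles of degree 2 over GF(2): θ**2 + θ + 1.
None of them divide P (all give nonzero remainder).
Monic irreducibles of degree 3 over GF(2): θ**3 + θ + 1, θ**3 + θ**2 + 1.
None of them divide P (all give nonzero remainder).
Monic irreducibles of degree 4 over GF(2): θ**4 + θ + 1, θ**4 + θ**3 + 1, θ**4 + θ**3 + θ**2 + θ + 1.
None of them divide P (all give nonzero remainder).
No irreducible factor of degree ≤ 4 exists, so P is irreducible over GF(2).

Yes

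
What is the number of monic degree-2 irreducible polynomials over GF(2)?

The number of monic irreducibles of degree 2 over GF(2) is (1/2)·Σ_{d∣2} μ(2/d) 2^d.
Divisors of 2: 1, 2; μ(2/d) for each: -1, 1.
Σ = − 2^1 + 2^2 = 2.
N = 2/2 = 1.

1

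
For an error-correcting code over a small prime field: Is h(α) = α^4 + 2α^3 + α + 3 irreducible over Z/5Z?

Yes

Check for roots in Z/5Z: h(0) = 3; h(1) = 2; h(2) = 2; h(3) = 1; h(4) = 1.
No roots, so no linear factors.
Degree-2 irreducible divisors: test the 10 monic irreducibles of degree 2 over GF(5).
None of them divide h (all give nonzero remainder).
No irreducible factor of degree ≤ 2 exists, so h is irreducible over GF(5).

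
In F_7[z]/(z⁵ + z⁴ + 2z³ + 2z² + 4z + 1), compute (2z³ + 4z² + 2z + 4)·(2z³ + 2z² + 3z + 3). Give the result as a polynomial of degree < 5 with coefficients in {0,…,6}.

2z^4 + 6z^3 + z^2 + 3z + 4

Multiply in F_7[z]: (2z³ + 4z² + 2z + 4)·(2z³ + 2z² + 3z + 3) = 4z⁶ + 5z⁵ + 4z⁴ + 2z³ + 5z² + 4z + 5.
Reduce using z⁵ ≡ 6z⁴ + 5z³ + 5z² + 3z + 6 (mod z⁵ + z⁴ + 2z³ + 2z² + 4z + 1).
Reduced: 2z⁴ + 6z³ + z² + 3z + 4.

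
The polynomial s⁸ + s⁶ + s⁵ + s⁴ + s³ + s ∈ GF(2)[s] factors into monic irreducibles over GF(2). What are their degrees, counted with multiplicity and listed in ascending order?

Write g(s) = s⁸ + s⁶ + s⁵ + s⁴ + s³ + s.
Roots in GF(2): g(0) = 0 → root; g(1) = 0 → root.
Linear factors from roots: (s), (s + 1).
Complete factorization: g(s) = (s)·(s + 1)·(s² + s + 1)^3.
Factor degrees with multiplicity: 1 + 1 + 2 + 2 + 2 = 8.

1, 1, 2, 2, 2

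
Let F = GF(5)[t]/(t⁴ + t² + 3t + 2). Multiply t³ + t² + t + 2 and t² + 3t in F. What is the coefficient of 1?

2

Multiply in GF(5)[t]: (t³ + t² + t + 2)·(t² + 3t) = t⁵ + 4t⁴ + 4t³ + t.
Reduce using t⁴ ≡ 4t² + 2t + 3 (mod t⁴ + t² + 3t + 2).
Reduced: 3t³ + 3t² + 2t + 2.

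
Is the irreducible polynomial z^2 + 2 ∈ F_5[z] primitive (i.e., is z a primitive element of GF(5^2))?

Write f(z) = z^2 + 2.
|GF(5^2)^×| = 5^2 − 1 = 24. Prime factorization: 24 = 2^3·3.
f is primitive ⇔ z has order 24 in GF(5)[z]/(f), i.e. z^(24/q) ≠ 1 for each prime q | 24.
z^(12) mod f = 4.
z^(8) mod f = 1
Since z^(8) = 1, the order of z divides 8 < 24; not primitive.

No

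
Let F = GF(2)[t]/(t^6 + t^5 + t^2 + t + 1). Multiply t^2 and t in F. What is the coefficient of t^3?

1

Multiply in GF(2)[t]: (t^2)·(t) = t^3.
Reduced: t^3.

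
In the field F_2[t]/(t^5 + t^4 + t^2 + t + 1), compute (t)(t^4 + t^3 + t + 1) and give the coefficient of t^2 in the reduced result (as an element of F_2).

0

Multiply in F_2[t]: (t)·(t^4 + t^3 + t + 1) = t^5 + t^4 + t^2 + t.
Reduce using t^5 ≡ t^4 + t^2 + t + 1 (mod t^5 + t^4 + t^2 + t + 1).
Reduced: 1.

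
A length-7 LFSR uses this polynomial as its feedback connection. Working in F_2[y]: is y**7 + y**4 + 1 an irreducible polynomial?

Write f(y) = y**7 + y**4 + 1.
Check for roots in F_2: f(0) = 1; f(1) = 1.
No roots, so no linear factors.
Monic irreducibles of degree 2 over GF(2): y**2 + y + 1.
None of them divide f (all give nonzero remainder).
Monic irreducibles of degree 3 over GF(2): y**3 + y + 1, y**3 + y**2 + 1.
None of them divide f (all give nonzero remainder).
No irreducible factor of degree ≤ 3 exists, so f is irreducible over GF(2).

Yes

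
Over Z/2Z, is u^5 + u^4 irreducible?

No

Write g(u) = u^5 + u^4.
Check for roots in Z/2Z: g(0) = 0 → root; g(1) = 0 → root.
g(0) = 0, so (u) divides g(u); g is reducible.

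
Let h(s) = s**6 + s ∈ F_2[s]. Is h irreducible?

Check for roots in F_2: h(0) = 0 → root; h(1) = 0 → root.
h(0) = 0, so (s) divides h(s); h is reducible.

No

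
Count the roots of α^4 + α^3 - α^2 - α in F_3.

Write P(α) = α^4 + α^3 - α^2 - α.
Evaluate at each of the 3 elements of F_3:
P(0) = 0 → root; P(1) = 0 → root; P(2) = 0 → root.
Roots: {0, 1, 2}.

3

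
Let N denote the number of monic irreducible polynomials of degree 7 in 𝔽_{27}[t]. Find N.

1494336168

By the necklace-counting formula, N_27(7) = (1/7) Σ_{d|7} μ(7/d)·27^d.
Divisors of 7: 1, 7; μ(7/d) for each: -1, 1.
Σ = − 27^1 + 27^7 = 10460353176.
N = 10460353176/7 = 1494336168.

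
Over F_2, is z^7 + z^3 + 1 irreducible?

Yes

Write P(z) = z^7 + z^3 + 1.
Check for roots in F_2: P(0) = 1; P(1) = 1.
No roots, so no linear factors.
Monic irreducibles of degree 2 over GF(2): z^2 + z + 1.
None of them divide P (all give nonzero remainder).
Monic irreducibles of degree 3 over GF(2): z^3 + z + 1, z^3 + z^2 + 1.
None of them divide P (all give nonzero remainder).
No irreducible factor of degree ≤ 3 exists, so P is irreducible over GF(2).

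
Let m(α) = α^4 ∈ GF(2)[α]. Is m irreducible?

Check for roots in GF(2): m(0) = 0 → root; m(1) = 1.
m(0) = 0, so (α) divides m(α); m is reducible.

No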